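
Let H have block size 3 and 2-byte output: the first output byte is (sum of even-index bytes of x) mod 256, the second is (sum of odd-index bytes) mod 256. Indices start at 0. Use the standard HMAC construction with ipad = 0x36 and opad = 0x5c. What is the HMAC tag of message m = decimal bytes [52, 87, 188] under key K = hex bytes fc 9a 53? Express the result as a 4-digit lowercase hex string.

Key hex bytes fc 9a 53 is exactly B = 3 bytes: K' = fc 9a 53.
K' ⊕ ipad = ca ac 65.  K' ⊕ opad = a0 c6 0f.
Inner input = (K'⊕ipad) ∥ m = ca ac 65 ∥ 34 57 bc.
Inner hash: even-index sum = 390 mod 256 = 134; odd-index sum = 412 mod 256 = 156 → 86 9c.
Outer input = (K'⊕opad) ∥ inner = a0 c6 0f ∥ 86 9c.
Outer hash (tag): even-index sum = 331 mod 256 = 75; odd-index sum = 332 mod 256 = 76 → 4b 4c.

4b4c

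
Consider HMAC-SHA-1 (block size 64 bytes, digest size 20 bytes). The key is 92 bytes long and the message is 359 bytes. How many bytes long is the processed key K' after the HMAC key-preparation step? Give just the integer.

Key is 92 > 64 bytes, so it is hashed to 20 bytes then zero-padded to 64: |K'| = 64.

64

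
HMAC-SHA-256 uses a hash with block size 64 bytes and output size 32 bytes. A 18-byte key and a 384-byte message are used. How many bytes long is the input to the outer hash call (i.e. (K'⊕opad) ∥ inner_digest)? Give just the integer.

96

Key is 18 ≤ 64 bytes, zero-padded: |K'| = 64.
Outer input = (K'⊕opad) ∥ H(inner) → 64 + 32 = 96 bytes.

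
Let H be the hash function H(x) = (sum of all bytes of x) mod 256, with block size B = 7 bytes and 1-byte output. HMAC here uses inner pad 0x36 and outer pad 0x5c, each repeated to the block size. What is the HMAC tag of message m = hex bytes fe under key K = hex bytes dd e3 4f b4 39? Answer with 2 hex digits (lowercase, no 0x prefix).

8c

Key hex bytes dd e3 4f b4 39 is 5 bytes ≤ B = 7; zero-pad to 7 bytes: K' = dd e3 4f b4 39 00 00.
K' ⊕ ipad = eb d5 79 82 0f 36 36.  K' ⊕ opad = 81 bf 13 e8 65 5c 5c.
Inner input = (K'⊕ipad) ∥ m = eb d5 79 82 0f 36 36 ∥ fe.
Inner hash: sum = 235+213+121+130+15+54+54+254 = 1076; mod 256 = 52 → 34.
Outer input = (K'⊕opad) ∥ inner = 81 bf 13 e8 65 5c 5c ∥ 34.
Outer hash (tag): sum = 129+191+19+232+101+92+92+52 = 908; mod 256 = 140 → 8c.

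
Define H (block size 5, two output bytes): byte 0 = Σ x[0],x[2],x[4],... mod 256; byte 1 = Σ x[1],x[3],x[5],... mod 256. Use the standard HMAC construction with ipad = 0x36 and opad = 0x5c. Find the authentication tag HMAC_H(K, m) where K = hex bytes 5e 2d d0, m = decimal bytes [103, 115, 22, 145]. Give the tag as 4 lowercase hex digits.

Key hex bytes 5e 2d d0 is 3 bytes ≤ B = 5; zero-pad to 5 bytes: K' = 5e 2d d0 00 00.
K' ⊕ ipad = 68 1b e6 36 36.  K' ⊕ opad = 02 71 8c 5c 5c.
Inner input = (K'⊕ipad) ∥ m = 68 1b e6 36 36 ∥ 67 73 16 91.
Inner hash: even-index sum = 648 mod 256 = 136; odd-index sum = 206 mod 256 = 206 → 88 ce.
Outer input = (K'⊕opad) ∥ inner = 02 71 8c 5c 5c ∥ 88 ce.
Outer hash (tag): even-index sum = 440 mod 256 = 184; odd-index sum = 341 mod 256 = 85 → b8 55.

b855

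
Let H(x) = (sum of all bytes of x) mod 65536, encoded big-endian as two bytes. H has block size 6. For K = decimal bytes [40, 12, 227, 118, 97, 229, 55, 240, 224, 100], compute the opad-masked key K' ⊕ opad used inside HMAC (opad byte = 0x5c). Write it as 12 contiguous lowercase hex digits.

59625c5c5c5c

Key decimal bytes [40, 12, 227, 118, 97, 229, 55, 240, 224, 100] = 28 0c e3 76 61 e5 37 f0 e0 64 is 10 bytes > B = 6, so hash it first: H(key) = 05 3e, then zero-pad to 6 bytes: K' = 05 3e 00 00 00 00.
XOR each byte with 0x5c: 05⊕5c=59, 3e⊕5c=62, 00⊕5c=5c, 00⊕5c=5c, 00⊕5c=5c, 00⊕5c=5c.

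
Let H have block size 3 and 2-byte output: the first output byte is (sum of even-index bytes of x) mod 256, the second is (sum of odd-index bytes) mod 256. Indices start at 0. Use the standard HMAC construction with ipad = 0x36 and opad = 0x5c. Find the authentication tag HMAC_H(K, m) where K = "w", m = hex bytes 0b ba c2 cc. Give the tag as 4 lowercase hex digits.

Key "w" = 77 is 1 byte ≤ B = 3; zero-pad to 3 bytes: K' = 77 00 00.
K' ⊕ ipad = 41 36 36.  K' ⊕ opad = 2b 5c 5c.
Inner input = (K'⊕ipad) ∥ m = 41 36 36 ∥ 0b ba c2 cc.
Inner hash: even-index sum = 509 mod 256 = 253; odd-index sum = 259 mod 256 = 3 → fd 03.
Outer input = (K'⊕opad) ∥ inner = 2b 5c 5c ∥ fd 03.
Outer hash (tag): even-index sum = 138 mod 256 = 138; odd-index sum = 345 mod 256 = 89 → 8a 59.

8a59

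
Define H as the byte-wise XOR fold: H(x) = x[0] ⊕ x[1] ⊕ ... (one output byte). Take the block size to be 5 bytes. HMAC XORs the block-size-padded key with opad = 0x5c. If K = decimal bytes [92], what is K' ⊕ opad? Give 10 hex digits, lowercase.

005c5c5c5c

Key decimal bytes [92] = 5c is 1 byte ≤ B = 5; zero-pad to 5 bytes: K' = 5c 00 00 00 00.
XOR each byte with 0x5c: 5c⊕5c=00, 00⊕5c=5c, 00⊕5c=5c, 00⊕5c=5c, 00⊕5c=5c.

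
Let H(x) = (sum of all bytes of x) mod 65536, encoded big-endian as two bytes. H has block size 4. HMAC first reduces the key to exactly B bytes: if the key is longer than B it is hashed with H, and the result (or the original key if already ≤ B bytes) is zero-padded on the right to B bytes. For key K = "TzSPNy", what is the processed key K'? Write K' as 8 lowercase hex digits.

02380000

|K| = 6 > B = 4, so first hash the key.
H(K): sum = 84+122+83+80+78+121 = 568 → 02 38.
Zero-pad H(K) = 02 38 to 4 bytes: K' = 02 38 00 00.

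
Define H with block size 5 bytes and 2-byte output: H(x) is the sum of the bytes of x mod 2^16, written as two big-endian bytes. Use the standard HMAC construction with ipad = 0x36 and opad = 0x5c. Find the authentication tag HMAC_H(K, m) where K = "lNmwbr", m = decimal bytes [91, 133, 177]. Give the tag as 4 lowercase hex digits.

024d

Key "lNmwbr" = 6c 4e 6d 77 62 72 is 6 bytes > B = 5, so hash it first: H(key) = 02 72, then zero-pad to 5 bytes: K' = 02 72 00 00 00.
K' ⊕ ipad = 34 44 36 36 36.  K' ⊕ opad = 5e 2e 5c 5c 5c.
Inner input = (K'⊕ipad) ∥ m = 34 44 36 36 36 ∥ 5b 85 b1.
Inner hash: sum = 52+68+54+54+54+91+133+177 = 683 → 02 ab.
Outer input = (K'⊕opad) ∥ inner = 5e 2e 5c 5c 5c ∥ 02 ab.
Outer hash (tag): sum = 94+46+92+92+92+2+171 = 589 → 02 4d.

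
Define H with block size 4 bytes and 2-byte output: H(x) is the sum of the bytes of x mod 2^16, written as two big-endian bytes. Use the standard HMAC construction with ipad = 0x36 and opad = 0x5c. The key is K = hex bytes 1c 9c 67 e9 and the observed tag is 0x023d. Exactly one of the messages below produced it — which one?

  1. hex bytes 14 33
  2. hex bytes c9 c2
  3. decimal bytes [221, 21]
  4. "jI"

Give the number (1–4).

Key hex bytes 1c 9c 67 e9 is exactly B = 4 bytes: K' = 1c 9c 67 e9.
K' ⊕ ipad = 2a aa 51 df; K' ⊕ opad = 40 c0 3b b5.
m1: inner = H(2a aa 51 df 14 33) = 02 4b; tag = H(40 c0 3b b5 02 4b) = 023d ← matches
m2: inner = H(2a aa 51 df c9 c2) = 03 8f; tag = H(40 c0 3b b5 03 8f) = 0282
m3: inner = H(2a aa 51 df dd 15) = 02 f6; tag = H(40 c0 3b b5 02 f6) = 02e8
m4: inner = H(2a aa 51 df 6a 49) = 02 b7; tag = H(40 c0 3b b5 02 b7) = 02a9

1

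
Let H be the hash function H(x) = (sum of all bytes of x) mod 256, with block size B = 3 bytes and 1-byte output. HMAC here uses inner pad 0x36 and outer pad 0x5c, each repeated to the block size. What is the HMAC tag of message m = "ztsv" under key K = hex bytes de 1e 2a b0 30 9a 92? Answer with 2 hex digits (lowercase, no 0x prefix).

Key hex bytes de 1e 2a b0 30 9a 92 is 7 bytes > B = 3, so hash it first: H(key) = 32, then zero-pad to 3 bytes: K' = 32 00 00.
K' ⊕ ipad = 04 36 36.  K' ⊕ opad = 6e 5c 5c.
Inner input = (K'⊕ipad) ∥ m = 04 36 36 ∥ 7a 74 73 76.
Inner hash: sum = 4+54+54+122+116+115+118 = 583; mod 256 = 71 → 47.
Outer input = (K'⊕opad) ∥ inner = 6e 5c 5c ∥ 47.
Outer hash (tag): sum = 110+92+92+71 = 365; mod 256 = 109 → 6d.

6d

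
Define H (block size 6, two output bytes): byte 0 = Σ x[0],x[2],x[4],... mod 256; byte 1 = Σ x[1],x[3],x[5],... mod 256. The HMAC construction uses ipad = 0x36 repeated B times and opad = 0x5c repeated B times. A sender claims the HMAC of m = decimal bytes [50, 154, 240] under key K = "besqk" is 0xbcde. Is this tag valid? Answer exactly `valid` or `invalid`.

Key "besqk" = 62 65 73 71 6b is 5 bytes ≤ B = 6; zero-pad to 6 bytes: K' = 62 65 73 71 6b 00.
K' ⊕ ipad = 54 53 45 47 5d 36; K' ⊕ opad = 3e 39 2f 2d 37 5c.
Inner hash: even-index sum = 536 mod 256 = 24; odd-index sum = 362 mod 256 = 106 → 18 6a.
Outer hash (recomputed tag): even-index sum = 188 mod 256 = 188; odd-index sum = 300 mod 256 = 44 → bc 2c.
Recomputed tag = bc2c; claimed = bcde → mismatch.

invalid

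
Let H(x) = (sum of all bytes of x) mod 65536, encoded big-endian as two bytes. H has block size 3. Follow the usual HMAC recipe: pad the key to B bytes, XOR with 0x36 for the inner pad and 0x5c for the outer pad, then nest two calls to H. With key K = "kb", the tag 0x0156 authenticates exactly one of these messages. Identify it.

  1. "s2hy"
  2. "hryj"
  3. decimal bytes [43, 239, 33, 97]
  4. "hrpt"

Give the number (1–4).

3

Key "kb" = 6b 62 is 2 bytes ≤ B = 3; zero-pad to 3 bytes: K' = 6b 62 00.
K' ⊕ ipad = 5d 54 36; K' ⊕ opad = 37 3e 5c.
m1: inner = H(5d 54 36 73 32 68 79) = 02 6d; tag = H(37 3e 5c 02 6d) = 0140
m2: inner = H(5d 54 36 68 72 79 6a) = 02 a4; tag = H(37 3e 5c 02 a4) = 0177
m3: inner = H(5d 54 36 2b ef 21 61) = 02 83; tag = H(37 3e 5c 02 83) = 0156 ← matches
m4: inner = H(5d 54 36 68 72 70 74) = 02 a5; tag = H(37 3e 5c 02 a5) = 0178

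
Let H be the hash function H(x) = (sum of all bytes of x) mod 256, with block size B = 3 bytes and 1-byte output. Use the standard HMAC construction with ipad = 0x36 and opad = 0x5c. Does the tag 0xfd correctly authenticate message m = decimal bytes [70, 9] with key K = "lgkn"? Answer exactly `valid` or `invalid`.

Key "lgkn" = 6c 67 6b 6e is 4 bytes > B = 3, so hash it first: H(key) = ac, then zero-pad to 3 bytes: K' = ac 00 00.
K' ⊕ ipad = 9a 36 36; K' ⊕ opad = f0 5c 5c.
Inner hash: sum = 154+54+54+70+9 = 341; mod 256 = 85 → 55.
Outer hash (recomputed tag): sum = 240+92+92+85 = 509; mod 256 = 253 → fd.
Recomputed tag = fd; claimed = fd → match.

valid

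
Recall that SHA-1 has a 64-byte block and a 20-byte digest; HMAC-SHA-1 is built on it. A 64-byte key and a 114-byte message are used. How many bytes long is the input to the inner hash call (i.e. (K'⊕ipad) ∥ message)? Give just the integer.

178

Key is 64 ≤ 64 bytes, zero-padded: |K'| = 64.
Inner input = (K'⊕ipad) ∥ m → 64 + 114 = 178 bytes.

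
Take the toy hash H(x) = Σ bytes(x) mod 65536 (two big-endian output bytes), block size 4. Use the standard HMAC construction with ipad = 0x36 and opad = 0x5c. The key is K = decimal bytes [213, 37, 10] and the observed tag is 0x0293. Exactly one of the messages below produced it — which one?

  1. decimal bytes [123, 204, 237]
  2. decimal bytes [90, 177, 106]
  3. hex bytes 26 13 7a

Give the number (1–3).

Key decimal bytes [213, 37, 10] = d5 25 0a is 3 bytes ≤ B = 4; zero-pad to 4 bytes: K' = d5 25 0a 00.
K' ⊕ ipad = e3 13 3c 36; K' ⊕ opad = 89 79 56 5c.
m1: inner = H(e3 13 3c 36 7b cc ed) = 03 9c; tag = H(89 79 56 5c 03 9c) = 0253
m2: inner = H(e3 13 3c 36 5a b1 6a) = 02 dd; tag = H(89 79 56 5c 02 dd) = 0293 ← matches
m3: inner = H(e3 13 3c 36 26 13 7a) = 02 1b; tag = H(89 79 56 5c 02 1b) = 01d1

2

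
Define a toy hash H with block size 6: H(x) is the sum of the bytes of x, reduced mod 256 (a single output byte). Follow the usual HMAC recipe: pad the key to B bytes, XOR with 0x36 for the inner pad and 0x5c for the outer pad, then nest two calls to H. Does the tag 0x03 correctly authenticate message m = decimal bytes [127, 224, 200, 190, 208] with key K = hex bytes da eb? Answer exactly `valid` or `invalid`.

valid

Key hex bytes da eb is 2 bytes ≤ B = 6; zero-pad to 6 bytes: K' = da eb 00 00 00 00.
K' ⊕ ipad = ec dd 36 36 36 36; K' ⊕ opad = 86 b7 5c 5c 5c 5c.
Inner hash: sum = 236+221+54+54+54+54+127+224+200+190+208 = 1622; mod 256 = 86 → 56.
Outer hash (recomputed tag): sum = 134+183+92+92+92+92+86 = 771; mod 256 = 3 → 03.
Recomputed tag = 03; claimed = 03 → match.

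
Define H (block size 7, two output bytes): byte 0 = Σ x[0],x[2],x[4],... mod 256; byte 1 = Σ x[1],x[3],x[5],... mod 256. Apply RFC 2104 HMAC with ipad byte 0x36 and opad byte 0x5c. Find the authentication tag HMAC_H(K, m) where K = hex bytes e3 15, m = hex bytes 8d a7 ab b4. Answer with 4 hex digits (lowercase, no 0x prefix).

9ad3

Key hex bytes e3 15 is 2 bytes ≤ B = 7; zero-pad to 7 bytes: K' = e3 15 00 00 00 00 00.
K' ⊕ ipad = d5 23 36 36 36 36 36.  K' ⊕ opad = bf 49 5c 5c 5c 5c 5c.
Inner input = (K'⊕ipad) ∥ m = d5 23 36 36 36 36 36 ∥ 8d a7 ab b4.
Inner hash: even-index sum = 722 mod 256 = 210; odd-index sum = 455 mod 256 = 199 → d2 c7.
Outer input = (K'⊕opad) ∥ inner = bf 49 5c 5c 5c 5c 5c ∥ d2 c7.
Outer hash (tag): even-index sum = 666 mod 256 = 154; odd-index sum = 467 mod 256 = 211 → 9a d3.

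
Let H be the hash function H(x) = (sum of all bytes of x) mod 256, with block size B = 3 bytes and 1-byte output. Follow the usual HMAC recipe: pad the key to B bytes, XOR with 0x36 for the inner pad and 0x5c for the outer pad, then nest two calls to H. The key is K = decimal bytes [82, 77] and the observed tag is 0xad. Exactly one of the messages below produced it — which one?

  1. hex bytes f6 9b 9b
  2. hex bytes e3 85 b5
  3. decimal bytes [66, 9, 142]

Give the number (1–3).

2

Key decimal bytes [82, 77] = 52 4d is 2 bytes ≤ B = 3; zero-pad to 3 bytes: K' = 52 4d 00.
K' ⊕ ipad = 64 7b 36; K' ⊕ opad = 0e 11 5c.
m1: inner = H(64 7b 36 f6 9b 9b) = 41; tag = H(0e 11 5c 41) = bc
m2: inner = H(64 7b 36 e3 85 b5) = 32; tag = H(0e 11 5c 32) = ad ← matches
m3: inner = H(64 7b 36 42 09 8e) = ee; tag = H(0e 11 5c ee) = 69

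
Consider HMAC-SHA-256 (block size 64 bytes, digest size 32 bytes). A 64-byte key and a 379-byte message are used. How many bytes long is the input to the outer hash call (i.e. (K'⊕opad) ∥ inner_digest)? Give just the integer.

96

Key is 64 ≤ 64 bytes, zero-padded: |K'| = 64.
Outer input = (K'⊕opad) ∥ H(inner) → 64 + 32 = 96 bytes.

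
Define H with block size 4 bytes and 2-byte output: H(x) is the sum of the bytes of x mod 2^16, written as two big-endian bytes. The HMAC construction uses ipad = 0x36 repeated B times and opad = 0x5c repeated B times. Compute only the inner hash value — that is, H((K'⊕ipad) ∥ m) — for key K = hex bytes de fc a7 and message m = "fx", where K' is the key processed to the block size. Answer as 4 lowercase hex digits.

0357

Key hex bytes de fc a7 is 3 bytes ≤ B = 4; zero-pad to 4 bytes: K' = de fc a7 00.
K' ⊕ ipad = e8 ca 91 36.
Inner input = e8 ca 91 36 ∥ 66 78.
Inner hash: sum = 232+202+145+54+102+120 = 855 → 03 57.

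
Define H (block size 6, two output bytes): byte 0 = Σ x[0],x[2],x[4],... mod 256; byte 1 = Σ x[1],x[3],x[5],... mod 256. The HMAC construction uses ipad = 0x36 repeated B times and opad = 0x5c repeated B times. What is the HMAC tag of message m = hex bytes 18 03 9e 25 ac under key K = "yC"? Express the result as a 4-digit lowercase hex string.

fae0

Key "yC" = 79 43 is 2 bytes ≤ B = 6; zero-pad to 6 bytes: K' = 79 43 00 00 00 00.
K' ⊕ ipad = 4f 75 36 36 36 36.  K' ⊕ opad = 25 1f 5c 5c 5c 5c.
Inner input = (K'⊕ipad) ∥ m = 4f 75 36 36 36 36 ∥ 18 03 9e 25 ac.
Inner hash: even-index sum = 541 mod 256 = 29; odd-index sum = 265 mod 256 = 9 → 1d 09.
Outer input = (K'⊕opad) ∥ inner = 25 1f 5c 5c 5c 5c ∥ 1d 09.
Outer hash (tag): even-index sum = 250 mod 256 = 250; odd-index sum = 224 mod 256 = 224 → fa e0.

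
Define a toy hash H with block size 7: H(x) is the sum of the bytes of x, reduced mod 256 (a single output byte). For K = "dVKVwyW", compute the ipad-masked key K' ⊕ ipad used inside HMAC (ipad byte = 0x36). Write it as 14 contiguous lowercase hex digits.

52607d60414f61

Key "dVKVwyW" = 64 56 4b 56 77 79 57 is exactly B = 7 bytes: K' = 64 56 4b 56 77 79 57.
XOR each byte with 0x36: 64⊕36=52, 56⊕36=60, 4b⊕36=7d, 56⊕36=60, 77⊕36=41, 79⊕36=4f, 57⊕36=61.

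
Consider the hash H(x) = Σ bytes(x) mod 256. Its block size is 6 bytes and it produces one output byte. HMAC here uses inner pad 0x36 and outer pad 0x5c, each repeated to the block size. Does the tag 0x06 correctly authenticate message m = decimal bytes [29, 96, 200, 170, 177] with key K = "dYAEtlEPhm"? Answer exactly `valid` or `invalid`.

valid

Key "dYAEtlEPhm" = 64 59 41 45 74 6c 45 50 68 6d is 10 bytes > B = 6, so hash it first: H(key) = 8d, then zero-pad to 6 bytes: K' = 8d 00 00 00 00 00.
K' ⊕ ipad = bb 36 36 36 36 36; K' ⊕ opad = d1 5c 5c 5c 5c 5c.
Inner hash: sum = 187+54+54+54+54+54+29+96+200+170+177 = 1129; mod 256 = 105 → 69.
Outer hash (recomputed tag): sum = 209+92+92+92+92+92+105 = 774; mod 256 = 6 → 06.
Recomputed tag = 06; claimed = 06 → match.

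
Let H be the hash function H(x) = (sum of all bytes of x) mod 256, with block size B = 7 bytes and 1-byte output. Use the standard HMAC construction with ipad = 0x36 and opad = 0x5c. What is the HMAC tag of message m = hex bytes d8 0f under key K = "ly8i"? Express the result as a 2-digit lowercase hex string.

Key "ly8i" = 6c 79 38 69 is 4 bytes ≤ B = 7; zero-pad to 7 bytes: K' = 6c 79 38 69 00 00 00.
K' ⊕ ipad = 5a 4f 0e 5f 36 36 36.  K' ⊕ opad = 30 25 64 35 5c 5c 5c.
Inner input = (K'⊕ipad) ∥ m = 5a 4f 0e 5f 36 36 36 ∥ d8 0f.
Inner hash: sum = 90+79+14+95+54+54+54+216+15 = 671; mod 256 = 159 → 9f.
Outer input = (K'⊕opad) ∥ inner = 30 25 64 35 5c 5c 5c ∥ 9f.
Outer hash (tag): sum = 48+37+100+53+92+92+92+159 = 673; mod 256 = 161 → a1.

a1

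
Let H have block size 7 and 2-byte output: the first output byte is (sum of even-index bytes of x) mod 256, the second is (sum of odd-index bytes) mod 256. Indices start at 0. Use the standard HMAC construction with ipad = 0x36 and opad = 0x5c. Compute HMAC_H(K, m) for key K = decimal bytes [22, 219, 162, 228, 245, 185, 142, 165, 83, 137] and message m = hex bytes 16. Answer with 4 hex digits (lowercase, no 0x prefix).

Key decimal bytes [22, 219, 162, 228, 245, 185, 142, 165, 83, 137] = 16 db a2 e4 f5 b9 8e a5 53 89 is 10 bytes > B = 7, so hash it first: H(key) = 8e a6, then zero-pad to 7 bytes: K' = 8e a6 00 00 00 00 00.
K' ⊕ ipad = b8 90 36 36 36 36 36.  K' ⊕ opad = d2 fa 5c 5c 5c 5c 5c.
Inner input = (K'⊕ipad) ∥ m = b8 90 36 36 36 36 36 ∥ 16.
Inner hash: even-index sum = 346 mod 256 = 90; odd-index sum = 274 mod 256 = 18 → 5a 12.
Outer input = (K'⊕opad) ∥ inner = d2 fa 5c 5c 5c 5c 5c ∥ 5a 12.
Outer hash (tag): even-index sum = 504 mod 256 = 248; odd-index sum = 524 mod 256 = 12 → f8 0c.

f80c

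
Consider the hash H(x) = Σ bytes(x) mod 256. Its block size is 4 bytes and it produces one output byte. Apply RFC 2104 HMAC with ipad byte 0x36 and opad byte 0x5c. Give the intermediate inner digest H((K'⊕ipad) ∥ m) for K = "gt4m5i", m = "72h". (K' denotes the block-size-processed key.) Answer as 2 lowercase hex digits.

9f

Key "gt4m5i" = 67 74 34 6d 35 69 is 6 bytes > B = 4, so hash it first: H(key) = 1a, then zero-pad to 4 bytes: K' = 1a 00 00 00.
K' ⊕ ipad = 2c 36 36 36.
Inner input = 2c 36 36 36 ∥ 37 32 68.
Inner hash: sum = 44+54+54+54+55+50+104 = 415; mod 256 = 159 → 9f.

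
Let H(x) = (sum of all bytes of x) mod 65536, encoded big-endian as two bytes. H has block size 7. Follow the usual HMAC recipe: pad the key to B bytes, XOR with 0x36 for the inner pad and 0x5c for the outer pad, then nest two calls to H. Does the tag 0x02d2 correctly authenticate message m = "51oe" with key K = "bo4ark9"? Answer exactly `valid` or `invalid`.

valid

Key "bo4ark9" = 62 6f 34 61 72 6b 39 is exactly B = 7 bytes: K' = 62 6f 34 61 72 6b 39.
K' ⊕ ipad = 54 59 02 57 44 5d 0f; K' ⊕ opad = 3e 33 68 3d 2e 37 65.
Inner hash: sum = 84+89+2+87+68+93+15+53+49+111+101 = 752 → 02 f0.
Outer hash (recomputed tag): sum = 62+51+104+61+46+55+101+2+240 = 722 → 02 d2.
Recomputed tag = 02d2; claimed = 02d2 → match.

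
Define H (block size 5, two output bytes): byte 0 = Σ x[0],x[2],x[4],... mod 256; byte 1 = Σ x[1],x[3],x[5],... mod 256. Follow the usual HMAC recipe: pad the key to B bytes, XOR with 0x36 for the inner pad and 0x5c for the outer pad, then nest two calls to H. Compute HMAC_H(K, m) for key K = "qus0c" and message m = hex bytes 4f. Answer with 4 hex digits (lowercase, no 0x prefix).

3376

Key "qus0c" = 71 75 73 30 63 is exactly B = 5 bytes: K' = 71 75 73 30 63.
K' ⊕ ipad = 47 43 45 06 55.  K' ⊕ opad = 2d 29 2f 6c 3f.
Inner input = (K'⊕ipad) ∥ m = 47 43 45 06 55 ∥ 4f.
Inner hash: even-index sum = 225 mod 256 = 225; odd-index sum = 152 mod 256 = 152 → e1 98.
Outer input = (K'⊕opad) ∥ inner = 2d 29 2f 6c 3f ∥ e1 98.
Outer hash (tag): even-index sum = 307 mod 256 = 51; odd-index sum = 374 mod 256 = 118 → 33 76.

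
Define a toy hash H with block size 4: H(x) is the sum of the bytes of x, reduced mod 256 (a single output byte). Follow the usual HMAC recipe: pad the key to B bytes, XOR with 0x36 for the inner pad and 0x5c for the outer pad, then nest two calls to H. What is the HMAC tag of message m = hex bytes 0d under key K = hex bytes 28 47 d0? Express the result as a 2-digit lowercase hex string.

Key hex bytes 28 47 d0 is 3 bytes ≤ B = 4; zero-pad to 4 bytes: K' = 28 47 d0 00.
K' ⊕ ipad = 1e 71 e6 36.  K' ⊕ opad = 74 1b 8c 5c.
Inner input = (K'⊕ipad) ∥ m = 1e 71 e6 36 ∥ 0d.
Inner hash: sum = 30+113+230+54+13 = 440; mod 256 = 184 → b8.
Outer input = (K'⊕opad) ∥ inner = 74 1b 8c 5c ∥ b8.
Outer hash (tag): sum = 116+27+140+92+184 = 559; mod 256 = 47 → 2f.

2f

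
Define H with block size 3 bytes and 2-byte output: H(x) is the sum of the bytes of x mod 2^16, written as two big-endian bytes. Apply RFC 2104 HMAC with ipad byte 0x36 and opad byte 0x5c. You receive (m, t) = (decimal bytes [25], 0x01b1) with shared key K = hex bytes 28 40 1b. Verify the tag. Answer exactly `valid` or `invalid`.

Key hex bytes 28 40 1b is exactly B = 3 bytes: K' = 28 40 1b.
K' ⊕ ipad = 1e 76 2d; K' ⊕ opad = 74 1c 47.
Inner hash: sum = 30+118+45+25 = 218 → 00 da.
Outer hash (recomputed tag): sum = 116+28+71+0+218 = 433 → 01 b1.
Recomputed tag = 01b1; claimed = 01b1 → match.

valid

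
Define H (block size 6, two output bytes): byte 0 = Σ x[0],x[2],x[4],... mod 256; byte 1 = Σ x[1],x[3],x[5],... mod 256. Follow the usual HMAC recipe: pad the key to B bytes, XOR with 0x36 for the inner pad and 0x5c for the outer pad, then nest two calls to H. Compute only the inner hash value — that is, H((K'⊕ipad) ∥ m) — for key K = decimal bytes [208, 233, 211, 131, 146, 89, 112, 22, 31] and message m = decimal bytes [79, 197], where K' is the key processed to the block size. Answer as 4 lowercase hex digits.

Key decimal bytes [208, 233, 211, 131, 146, 89, 112, 22, 31] = d0 e9 d3 83 92 59 70 16 1f is 9 bytes > B = 6, so hash it first: H(key) = c4 db, then zero-pad to 6 bytes: K' = c4 db 00 00 00 00.
K' ⊕ ipad = f2 ed 36 36 36 36.
Inner input = f2 ed 36 36 36 36 ∥ 4f c5.
Inner hash: even-index sum = 429 mod 256 = 173; odd-index sum = 542 mod 256 = 30 → ad 1e.

ad1e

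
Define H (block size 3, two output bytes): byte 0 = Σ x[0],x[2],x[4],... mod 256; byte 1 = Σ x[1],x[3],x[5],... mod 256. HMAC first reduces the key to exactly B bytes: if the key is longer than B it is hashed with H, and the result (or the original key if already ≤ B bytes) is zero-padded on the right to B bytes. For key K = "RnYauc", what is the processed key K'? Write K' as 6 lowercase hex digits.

203200

|K| = 6 > B = 3, so first hash the key.
H(K): even-index sum = 288 mod 256 = 32; odd-index sum = 306 mod 256 = 50 → 20 32.
Zero-pad H(K) = 20 32 to 3 bytes: K' = 20 32 00.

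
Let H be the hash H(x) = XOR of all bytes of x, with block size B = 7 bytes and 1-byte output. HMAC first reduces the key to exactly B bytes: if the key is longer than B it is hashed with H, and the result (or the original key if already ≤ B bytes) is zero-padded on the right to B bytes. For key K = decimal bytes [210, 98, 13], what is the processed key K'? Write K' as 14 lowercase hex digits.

Key decimal bytes [210, 98, 13] = d2 62 0d is 3 bytes ≤ B = 7; zero-pad to 7 bytes: K' = d2 62 0d 00 00 00 00.

d2620d00000000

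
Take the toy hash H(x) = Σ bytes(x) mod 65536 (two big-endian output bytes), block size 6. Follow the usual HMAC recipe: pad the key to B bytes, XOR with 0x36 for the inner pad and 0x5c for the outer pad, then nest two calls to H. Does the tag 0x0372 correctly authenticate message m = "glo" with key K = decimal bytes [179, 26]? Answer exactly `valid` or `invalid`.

valid

Key decimal bytes [179, 26] = b3 1a is 2 bytes ≤ B = 6; zero-pad to 6 bytes: K' = b3 1a 00 00 00 00.
K' ⊕ ipad = 85 2c 36 36 36 36; K' ⊕ opad = ef 46 5c 5c 5c 5c.
Inner hash: sum = 133+44+54+54+54+54+103+108+111 = 715 → 02 cb.
Outer hash (recomputed tag): sum = 239+70+92+92+92+92+2+203 = 882 → 03 72.
Recomputed tag = 0372; claimed = 0372 → match.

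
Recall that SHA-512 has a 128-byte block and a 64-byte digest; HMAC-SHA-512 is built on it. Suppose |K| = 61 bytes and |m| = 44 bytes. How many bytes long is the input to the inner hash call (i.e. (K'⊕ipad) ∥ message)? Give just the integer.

172

Key is 61 ≤ 128 bytes, zero-padded: |K'| = 128.
Inner input = (K'⊕ipad) ∥ m → 128 + 44 = 172 bytes.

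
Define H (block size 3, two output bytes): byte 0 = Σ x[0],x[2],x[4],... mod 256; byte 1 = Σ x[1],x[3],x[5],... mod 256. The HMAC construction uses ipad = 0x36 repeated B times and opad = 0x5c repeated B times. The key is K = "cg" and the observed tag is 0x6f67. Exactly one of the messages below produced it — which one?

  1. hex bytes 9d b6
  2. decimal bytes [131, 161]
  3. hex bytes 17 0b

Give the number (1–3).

2

Key "cg" = 63 67 is 2 bytes ≤ B = 3; zero-pad to 3 bytes: K' = 63 67 00.
K' ⊕ ipad = 55 51 36; K' ⊕ opad = 3f 3b 5c.
m1: inner = H(55 51 36 9d b6) = 41 ee; tag = H(3f 3b 5c 41 ee) = 897c
m2: inner = H(55 51 36 83 a1) = 2c d4; tag = H(3f 3b 5c 2c d4) = 6f67 ← matches
m3: inner = H(55 51 36 17 0b) = 96 68; tag = H(3f 3b 5c 96 68) = 03d1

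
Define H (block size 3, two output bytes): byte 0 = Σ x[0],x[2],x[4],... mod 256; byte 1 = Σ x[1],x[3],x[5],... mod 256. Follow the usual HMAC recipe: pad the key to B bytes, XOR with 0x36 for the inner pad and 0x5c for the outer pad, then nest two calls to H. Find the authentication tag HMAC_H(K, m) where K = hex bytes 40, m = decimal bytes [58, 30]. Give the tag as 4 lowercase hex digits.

Key hex bytes 40 is 1 byte ≤ B = 3; zero-pad to 3 bytes: K' = 40 00 00.
K' ⊕ ipad = 76 36 36.  K' ⊕ opad = 1c 5c 5c.
Inner input = (K'⊕ipad) ∥ m = 76 36 36 ∥ 3a 1e.
Inner hash: even-index sum = 202 mod 256 = 202; odd-index sum = 112 mod 256 = 112 → ca 70.
Outer input = (K'⊕opad) ∥ inner = 1c 5c 5c ∥ ca 70.
Outer hash (tag): even-index sum = 232 mod 256 = 232; odd-index sum = 294 mod 256 = 38 → e8 26.

e826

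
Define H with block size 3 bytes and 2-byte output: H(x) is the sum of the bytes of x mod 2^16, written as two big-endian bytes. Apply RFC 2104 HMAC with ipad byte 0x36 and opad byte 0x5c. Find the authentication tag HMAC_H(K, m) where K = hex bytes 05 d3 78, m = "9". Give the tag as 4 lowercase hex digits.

Key hex bytes 05 d3 78 is exactly B = 3 bytes: K' = 05 d3 78.
K' ⊕ ipad = 33 e5 4e.  K' ⊕ opad = 59 8f 24.
Inner input = (K'⊕ipad) ∥ m = 33 e5 4e ∥ 39.
Inner hash: sum = 51+229+78+57 = 415 → 01 9f.
Outer input = (K'⊕opad) ∥ inner = 59 8f 24 ∥ 01 9f.
Outer hash (tag): sum = 89+143+36+1+159 = 428 → 01 ac.

01ac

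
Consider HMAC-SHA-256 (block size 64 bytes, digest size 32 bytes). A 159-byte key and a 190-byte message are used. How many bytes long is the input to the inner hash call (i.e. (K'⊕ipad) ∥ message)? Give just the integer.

254

Key is 159 > 64 bytes, so it is hashed to 32 bytes then zero-padded to 64: |K'| = 64.
Inner input = (K'⊕ipad) ∥ m → 64 + 190 = 254 bytes.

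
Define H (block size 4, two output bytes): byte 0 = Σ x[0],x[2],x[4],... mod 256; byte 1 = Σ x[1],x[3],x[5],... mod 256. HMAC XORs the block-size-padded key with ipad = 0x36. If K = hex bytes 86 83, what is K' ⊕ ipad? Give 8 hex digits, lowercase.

b0b53636

Key hex bytes 86 83 is 2 bytes ≤ B = 4; zero-pad to 4 bytes: K' = 86 83 00 00.
XOR each byte with 0x36: 86⊕36=b0, 83⊕36=b5, 00⊕36=36, 00⊕36=36.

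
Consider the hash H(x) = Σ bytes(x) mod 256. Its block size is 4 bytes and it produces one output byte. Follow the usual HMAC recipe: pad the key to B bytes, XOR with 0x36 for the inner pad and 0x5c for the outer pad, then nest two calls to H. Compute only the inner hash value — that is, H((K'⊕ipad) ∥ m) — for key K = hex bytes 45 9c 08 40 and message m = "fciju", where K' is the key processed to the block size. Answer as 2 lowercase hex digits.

e2

Key hex bytes 45 9c 08 40 is exactly B = 4 bytes: K' = 45 9c 08 40.
K' ⊕ ipad = 73 aa 3e 76.
Inner input = 73 aa 3e 76 ∥ 66 63 69 6a 75.
Inner hash: sum = 115+170+62+118+102+99+105+106+117 = 994; mod 256 = 226 → e2.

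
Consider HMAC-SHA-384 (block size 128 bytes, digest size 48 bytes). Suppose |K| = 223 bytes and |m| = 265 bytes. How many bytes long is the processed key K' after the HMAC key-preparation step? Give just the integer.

128

Key is 223 > 128 bytes, so it is hashed to 48 bytes then zero-padded to 128: |K'| = 128.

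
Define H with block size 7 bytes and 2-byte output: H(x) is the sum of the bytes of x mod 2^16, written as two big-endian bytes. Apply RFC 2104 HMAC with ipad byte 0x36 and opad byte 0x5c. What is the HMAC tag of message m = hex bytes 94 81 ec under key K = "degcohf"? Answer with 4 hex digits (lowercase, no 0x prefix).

Key "degcohf" = 64 65 67 63 6f 68 66 is exactly B = 7 bytes: K' = 64 65 67 63 6f 68 66.
K' ⊕ ipad = 52 53 51 55 59 5e 50.  K' ⊕ opad = 38 39 3b 3f 33 34 3a.
Inner input = (K'⊕ipad) ∥ m = 52 53 51 55 59 5e 50 ∥ 94 81 ec.
Inner hash: sum = 82+83+81+85+89+94+80+148+129+236 = 1107 → 04 53.
Outer input = (K'⊕opad) ∥ inner = 38 39 3b 3f 33 34 3a ∥ 04 53.
Outer hash (tag): sum = 56+57+59+63+51+52+58+4+83 = 483 → 01 e3.

01e3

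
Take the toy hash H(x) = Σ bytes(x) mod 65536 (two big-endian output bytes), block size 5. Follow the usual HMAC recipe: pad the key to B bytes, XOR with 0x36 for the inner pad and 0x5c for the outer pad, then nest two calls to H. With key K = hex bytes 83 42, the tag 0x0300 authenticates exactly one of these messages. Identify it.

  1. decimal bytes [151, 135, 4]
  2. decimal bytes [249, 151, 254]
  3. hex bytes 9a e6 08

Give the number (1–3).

Key hex bytes 83 42 is 2 bytes ≤ B = 5; zero-pad to 5 bytes: K' = 83 42 00 00 00.
K' ⊕ ipad = b5 74 36 36 36; K' ⊕ opad = df 1e 5c 5c 5c.
m1: inner = H(b5 74 36 36 36 97 87 04) = 02 ed; tag = H(df 1e 5c 5c 5c 02 ed) = 0300 ← matches
m2: inner = H(b5 74 36 36 36 f9 97 fe) = 04 59; tag = H(df 1e 5c 5c 5c 04 59) = 026e
m3: inner = H(b5 74 36 36 36 9a e6 08) = 03 53; tag = H(df 1e 5c 5c 5c 03 53) = 0267

1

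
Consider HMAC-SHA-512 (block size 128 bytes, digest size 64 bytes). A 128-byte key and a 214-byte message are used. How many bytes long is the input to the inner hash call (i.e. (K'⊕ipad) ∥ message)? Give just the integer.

342

Key is 128 ≤ 128 bytes, zero-padded: |K'| = 128.
Inner input = (K'⊕ipad) ∥ m → 128 + 214 = 342 bytes.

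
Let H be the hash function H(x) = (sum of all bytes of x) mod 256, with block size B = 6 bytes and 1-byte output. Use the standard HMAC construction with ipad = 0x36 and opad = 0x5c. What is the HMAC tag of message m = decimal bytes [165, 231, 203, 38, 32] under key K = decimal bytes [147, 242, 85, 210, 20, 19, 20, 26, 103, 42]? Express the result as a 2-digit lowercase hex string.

Key decimal bytes [147, 242, 85, 210, 20, 19, 20, 26, 103, 42] = 93 f2 55 d2 14 13 14 1a 67 2a is 10 bytes > B = 6, so hash it first: H(key) = 92, then zero-pad to 6 bytes: K' = 92 00 00 00 00 00.
K' ⊕ ipad = a4 36 36 36 36 36.  K' ⊕ opad = ce 5c 5c 5c 5c 5c.
Inner input = (K'⊕ipad) ∥ m = a4 36 36 36 36 36 ∥ a5 e7 cb 26 20.
Inner hash: sum = 164+54+54+54+54+54+165+231+203+38+32 = 1103; mod 256 = 79 → 4f.
Outer input = (K'⊕opad) ∥ inner = ce 5c 5c 5c 5c 5c ∥ 4f.
Outer hash (tag): sum = 206+92+92+92+92+92+79 = 745; mod 256 = 233 → e9.

e9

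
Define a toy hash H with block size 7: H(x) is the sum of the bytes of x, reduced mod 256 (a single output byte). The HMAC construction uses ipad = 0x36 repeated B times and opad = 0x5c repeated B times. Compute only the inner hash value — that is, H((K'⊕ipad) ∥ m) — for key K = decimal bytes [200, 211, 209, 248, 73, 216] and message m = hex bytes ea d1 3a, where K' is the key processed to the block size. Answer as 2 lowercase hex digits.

Key decimal bytes [200, 211, 209, 248, 73, 216] = c8 d3 d1 f8 49 d8 is 6 bytes ≤ B = 7; zero-pad to 7 bytes: K' = c8 d3 d1 f8 49 d8 00.
K' ⊕ ipad = fe e5 e7 ce 7f ee 36.
Inner input = fe e5 e7 ce 7f ee 36 ∥ ea d1 3a.
Inner hash: sum = 254+229+231+206+127+238+54+234+209+58 = 1840; mod 256 = 48 → 30.

30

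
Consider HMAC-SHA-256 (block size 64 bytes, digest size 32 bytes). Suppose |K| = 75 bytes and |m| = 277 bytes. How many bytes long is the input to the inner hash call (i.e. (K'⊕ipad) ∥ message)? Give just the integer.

Key is 75 > 64 bytes, so it is hashed to 32 bytes then zero-padded to 64: |K'| = 64.
Inner input = (K'⊕ipad) ∥ m → 64 + 277 = 341 bytes.

341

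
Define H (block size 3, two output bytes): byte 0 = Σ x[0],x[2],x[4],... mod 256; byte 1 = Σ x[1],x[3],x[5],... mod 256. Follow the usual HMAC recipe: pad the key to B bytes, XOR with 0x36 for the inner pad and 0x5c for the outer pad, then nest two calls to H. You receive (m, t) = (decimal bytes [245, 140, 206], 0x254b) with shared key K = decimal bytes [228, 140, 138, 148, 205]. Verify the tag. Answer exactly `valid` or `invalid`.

Key decimal bytes [228, 140, 138, 148, 205] = e4 8c 8a 94 cd is 5 bytes > B = 3, so hash it first: H(key) = 3b 20, then zero-pad to 3 bytes: K' = 3b 20 00.
K' ⊕ ipad = 0d 16 36; K' ⊕ opad = 67 7c 5c.
Inner hash: even-index sum = 207 mod 256 = 207; odd-index sum = 473 mod 256 = 217 → cf d9.
Outer hash (recomputed tag): even-index sum = 412 mod 256 = 156; odd-index sum = 331 mod 256 = 75 → 9c 4b.
Recomputed tag = 9c4b; claimed = 254b → mismatch.

invalid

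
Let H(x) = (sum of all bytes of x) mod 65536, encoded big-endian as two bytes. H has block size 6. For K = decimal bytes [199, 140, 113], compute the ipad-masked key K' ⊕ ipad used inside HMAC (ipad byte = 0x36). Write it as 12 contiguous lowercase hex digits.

Key decimal bytes [199, 140, 113] = c7 8c 71 is 3 bytes ≤ B = 6; zero-pad to 6 bytes: K' = c7 8c 71 00 00 00.
XOR each byte with 0x36: c7⊕36=f1, 8c⊕36=ba, 71⊕36=47, 00⊕36=36, 00⊕36=36, 00⊕36=36.

f1ba47363636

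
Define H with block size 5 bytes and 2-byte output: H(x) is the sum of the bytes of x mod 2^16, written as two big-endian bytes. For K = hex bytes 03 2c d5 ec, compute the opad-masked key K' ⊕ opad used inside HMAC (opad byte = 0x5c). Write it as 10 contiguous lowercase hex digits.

Key hex bytes 03 2c d5 ec is 4 bytes ≤ B = 5; zero-pad to 5 bytes: K' = 03 2c d5 ec 00.
XOR each byte with 0x5c: 03⊕5c=5f, 2c⊕5c=70, d5⊕5c=89, ec⊕5c=b0, 00⊕5c=5c.

5f7089b05c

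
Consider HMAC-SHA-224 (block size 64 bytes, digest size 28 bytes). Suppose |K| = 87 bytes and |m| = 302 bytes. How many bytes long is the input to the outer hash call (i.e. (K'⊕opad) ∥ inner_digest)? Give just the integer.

92

Key is 87 > 64 bytes, so it is hashed to 28 bytes then zero-padded to 64: |K'| = 64.
Outer input = (K'⊕opad) ∥ H(inner) → 64 + 28 = 92 bytes.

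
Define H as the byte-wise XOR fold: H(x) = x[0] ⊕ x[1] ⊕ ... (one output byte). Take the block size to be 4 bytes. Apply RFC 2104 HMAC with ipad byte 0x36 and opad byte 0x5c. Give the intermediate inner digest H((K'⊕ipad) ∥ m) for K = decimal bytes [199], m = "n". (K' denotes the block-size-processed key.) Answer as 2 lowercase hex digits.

a9

Key decimal bytes [199] = c7 is 1 byte ≤ B = 4; zero-pad to 4 bytes: K' = c7 00 00 00.
K' ⊕ ipad = f1 36 36 36.
Inner input = f1 36 36 36 ∥ 6e.
Inner hash: XOR f1⊕36⊕36⊕36⊕6e = a9.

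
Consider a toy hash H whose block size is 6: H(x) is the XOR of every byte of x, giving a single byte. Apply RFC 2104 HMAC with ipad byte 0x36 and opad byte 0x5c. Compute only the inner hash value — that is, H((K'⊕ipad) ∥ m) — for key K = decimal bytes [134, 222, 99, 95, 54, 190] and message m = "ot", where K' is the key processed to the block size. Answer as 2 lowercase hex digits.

f7

Key decimal bytes [134, 222, 99, 95, 54, 190] = 86 de 63 5f 36 be is exactly B = 6 bytes: K' = 86 de 63 5f 36 be.
K' ⊕ ipad = b0 e8 55 69 00 88.
Inner input = b0 e8 55 69 00 88 ∥ 6f 74.
Inner hash: XOR b0⊕e8⊕55⊕69⊕00⊕88⊕6f⊕74 = f7.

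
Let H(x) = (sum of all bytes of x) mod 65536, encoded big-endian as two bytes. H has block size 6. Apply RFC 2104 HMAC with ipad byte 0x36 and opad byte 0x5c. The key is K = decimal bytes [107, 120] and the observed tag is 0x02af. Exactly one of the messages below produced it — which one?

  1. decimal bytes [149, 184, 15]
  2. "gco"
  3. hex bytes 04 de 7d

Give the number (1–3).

Key decimal bytes [107, 120] = 6b 78 is 2 bytes ≤ B = 6; zero-pad to 6 bytes: K' = 6b 78 00 00 00 00.
K' ⊕ ipad = 5d 4e 36 36 36 36; K' ⊕ opad = 37 24 5c 5c 5c 5c.
m1: inner = H(5d 4e 36 36 36 36 95 b8 0f) = 02 df; tag = H(37 24 5c 5c 5c 5c 02 df) = 02ac
m2: inner = H(5d 4e 36 36 36 36 67 63 6f) = 02 bc; tag = H(37 24 5c 5c 5c 5c 02 bc) = 0289
m3: inner = H(5d 4e 36 36 36 36 04 de 7d) = 02 e2; tag = H(37 24 5c 5c 5c 5c 02 e2) = 02af ← matches

3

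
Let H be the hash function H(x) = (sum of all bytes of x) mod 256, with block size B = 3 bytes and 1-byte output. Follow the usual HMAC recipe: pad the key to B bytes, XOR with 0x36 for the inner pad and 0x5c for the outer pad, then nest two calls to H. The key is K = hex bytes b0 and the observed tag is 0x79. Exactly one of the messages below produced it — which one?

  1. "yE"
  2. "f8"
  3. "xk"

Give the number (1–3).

Key hex bytes b0 is 1 byte ≤ B = 3; zero-pad to 3 bytes: K' = b0 00 00.
K' ⊕ ipad = 86 36 36; K' ⊕ opad = ec 5c 5c.
m1: inner = H(86 36 36 79 45) = b0; tag = H(ec 5c 5c b0) = 54
m2: inner = H(86 36 36 66 38) = 90; tag = H(ec 5c 5c 90) = 34
m3: inner = H(86 36 36 78 6b) = d5; tag = H(ec 5c 5c d5) = 79 ← matches

3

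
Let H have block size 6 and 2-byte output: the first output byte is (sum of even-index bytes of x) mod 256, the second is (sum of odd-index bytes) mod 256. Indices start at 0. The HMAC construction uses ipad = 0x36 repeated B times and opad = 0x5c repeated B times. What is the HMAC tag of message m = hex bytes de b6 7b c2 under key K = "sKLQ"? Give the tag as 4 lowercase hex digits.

Key "sKLQ" = 73 4b 4c 51 is 4 bytes ≤ B = 6; zero-pad to 6 bytes: K' = 73 4b 4c 51 00 00.
K' ⊕ ipad = 45 7d 7a 67 36 36.  K' ⊕ opad = 2f 17 10 0d 5c 5c.
Inner input = (K'⊕ipad) ∥ m = 45 7d 7a 67 36 36 ∥ de b6 7b c2.
Inner hash: even-index sum = 590 mod 256 = 78; odd-index sum = 658 mod 256 = 146 → 4e 92.
Outer input = (K'⊕opad) ∥ inner = 2f 17 10 0d 5c 5c ∥ 4e 92.
Outer hash (tag): even-index sum = 233 mod 256 = 233; odd-index sum = 274 mod 256 = 18 → e9 12.

e912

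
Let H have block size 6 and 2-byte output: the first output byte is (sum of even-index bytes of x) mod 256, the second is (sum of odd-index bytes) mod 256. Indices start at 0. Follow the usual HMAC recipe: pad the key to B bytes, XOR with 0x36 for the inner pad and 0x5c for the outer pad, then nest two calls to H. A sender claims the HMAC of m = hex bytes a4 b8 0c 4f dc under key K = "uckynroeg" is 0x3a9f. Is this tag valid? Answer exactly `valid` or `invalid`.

valid

Key "uckynroeg" = 75 63 6b 79 6e 72 6f 65 67 is 9 bytes > B = 6, so hash it first: H(key) = 24 b3, then zero-pad to 6 bytes: K' = 24 b3 00 00 00 00.
K' ⊕ ipad = 12 85 36 36 36 36; K' ⊕ opad = 78 ef 5c 5c 5c 5c.
Inner hash: even-index sum = 522 mod 256 = 10; odd-index sum = 504 mod 256 = 248 → 0a f8.
Outer hash (recomputed tag): even-index sum = 314 mod 256 = 58; odd-index sum = 671 mod 256 = 159 → 3a 9f.
Recomputed tag = 3a9f; claimed = 3a9f → match.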